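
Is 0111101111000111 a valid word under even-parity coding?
Sum of all bits: 0+1+1+1+1+0+1+1+1+1+0+0+0+1+1+1 = 11; 11 mod 2 = 1. Result is 1 → parity error detected.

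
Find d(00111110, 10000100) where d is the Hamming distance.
XOR = 10111010, count of 1s = 5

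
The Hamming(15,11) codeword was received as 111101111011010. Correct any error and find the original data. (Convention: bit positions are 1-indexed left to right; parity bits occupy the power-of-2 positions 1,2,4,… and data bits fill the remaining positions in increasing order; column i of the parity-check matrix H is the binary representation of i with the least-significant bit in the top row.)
Syndrome s = H · r^T (mod 2), r = 111101111011010:
  s[0] = (101010101010101)·(111101111011010) mod 2 = 1+0+1+0+0+0+1+0+1+0+1+0+0+0+0 mod 2 = 1
  s[1] = (011001100110011)·(111101111011010) mod 2 = 0+1+1+0+0+1+1+0+0+0+1+0+0+1+0 mod 2 = 0
  s[2] = (000111100001111)·(111101111011010) mod 2 = 0+0+0+1+0+1+1+0+0+0+0+1+0+1+0 mod 2 = 1
  s[3] = (000000011111111)·(111101111011010) mod 2 = 0+0+0+0+0+0+0+1+1+0+1+1+0+1+0 mod 2 = 1
Syndrome = 1011
Column 13 of H equals this syndrome → error at bit 13 (1-indexed).
Flip bit 13: 111101111011010 → 111101111011110
Extract data bits at positions {3,5,6,7,9,10,11,12,13,14,15}: 10111011110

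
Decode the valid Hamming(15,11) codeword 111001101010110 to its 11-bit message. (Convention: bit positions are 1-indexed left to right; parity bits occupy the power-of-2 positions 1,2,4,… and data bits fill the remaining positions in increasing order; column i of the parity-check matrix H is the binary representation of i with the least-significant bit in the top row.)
Parity bits occupy power-of-2 positions; data bits are at positions {3,5,6,7,9,10,11,12,13,14,15} (1-indexed).
Extract: c[3]=1 c[5]=0 c[6]=1 c[7]=1 c[9]=1 c[10]=0 c[11]=1 c[12]=0 c[13]=1 c[14]=1 c[15]=0
Data = 10111010110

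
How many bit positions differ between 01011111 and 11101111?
XOR = 10110000, count of 1s = 3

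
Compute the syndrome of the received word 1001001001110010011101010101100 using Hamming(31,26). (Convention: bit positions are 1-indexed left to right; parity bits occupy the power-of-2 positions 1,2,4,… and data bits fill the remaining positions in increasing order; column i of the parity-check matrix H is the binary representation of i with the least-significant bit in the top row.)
Syndrome s = H · r^T (mod 2), r = 1001001001110010011101010101100:
  s[0] = (1010101010101010101010101010101)·(1001001001110010011101010101100) mod 2 = 1+0+0+0+0+0+1+0+0+0+1+0+0+0+1+0+0+0+1+0+0+0+0+0+0+0+0+0+1+0+0 mod 2 = 0
  s[1] = (0110011001100110011001100110011)·(1001001001110010011101010101100) mod 2 = 0+0+0+0+0+0+1+0+0+1+1+0+0+0+1+0+0+1+1+0+0+1+0+0+0+1+0+0+0+0+0 mod 2 = 0
  s[2] = (0001111000011110000111100001111)·(1001001001110010011101010101100) mod 2 = 0+0+0+1+0+0+1+0+0+0+0+1+0+0+1+0+0+0+0+1+0+1+0+0+0+0+0+1+1+0+0 mod 2 = 0
  s[3] = (0000000111111110000000011111111)·(1001001001110010011101010101100) mod 2 = 0+0+0+0+0+0+0+0+0+1+1+1+0+0+1+0+0+0+0+0+0+0+0+1+0+1+0+1+1+0+0 mod 2 = 0
  s[4] = (0000000000000001111111111111111)·(1001001001110010011101010101100) mod 2 = 0+0+0+0+0+0+0+0+0+0+0+0+0+0+0+0+0+1+1+1+0+1+0+1+0+1+0+1+1+0+0 mod 2 = 0
Syndrome = 00000
s = 0: no error detected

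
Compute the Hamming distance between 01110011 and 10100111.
XOR = 11010100, count of 1s = 4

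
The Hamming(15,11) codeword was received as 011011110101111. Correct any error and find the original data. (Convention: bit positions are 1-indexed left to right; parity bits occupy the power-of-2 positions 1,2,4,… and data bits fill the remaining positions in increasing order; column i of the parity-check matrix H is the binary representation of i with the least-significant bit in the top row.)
Syndrome s = H · r^T (mod 2), r = 011011110101111:
  s[0] = (101010101010101)·(011011110101111) mod 2 = 0+0+1+0+1+0+1+0+0+0+0+0+1+0+1 mod 2 = 1
  s[1] = (011001100110011)·(011011110101111) mod 2 = 0+1+1+0+0+1+1+0+0+1+0+0+0+1+1 mod 2 = 1
  s[2] = (000111100001111)·(011011110101111) mod 2 = 0+0+0+0+1+1+1+0+0+0+0+1+1+1+1 mod 2 = 1
  s[3] = (000000011111111)·(011011110101111) mod 2 = 0+0+0+0+0+0+0+1+0+1+0+1+1+1+1 mod 2 = 0
Syndrome = 1110
Column 7 of H equals this syndrome → error at bit 7 (1-indexed).
Flip bit 7: 011011110101111 → 011011010101111
Extract data bits at positions {3,5,6,7,9,10,11,12,13,14,15}: 11100101111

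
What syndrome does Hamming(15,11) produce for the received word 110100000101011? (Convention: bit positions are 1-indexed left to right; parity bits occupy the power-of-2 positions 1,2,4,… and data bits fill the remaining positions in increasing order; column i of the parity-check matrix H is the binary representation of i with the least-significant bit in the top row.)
Syndrome s = H · r^T (mod 2), r = 110100000101011:
  s[0] = (101010101010101)·(110100000101011) mod 2 = 1+0+0+0+0+0+0+0+0+0+0+0+0+0+1 mod 2 = 0
  s[1] = (011001100110011)·(110100000101011) mod 2 = 0+1+0+0+0+0+0+0+0+1+0+0+0+1+1 mod 2 = 0
  s[2] = (000111100001111)·(110100000101011) mod 2 = 0+0+0+1+0+0+0+0+0+0+0+1+0+1+1 mod 2 = 0
  s[3] = (000000011111111)·(110100000101011) mod 2 = 0+0+0+0+0+0+0+0+0+1+0+1+0+1+1 mod 2 = 0
Syndrome = 0000
s = 0: no error detected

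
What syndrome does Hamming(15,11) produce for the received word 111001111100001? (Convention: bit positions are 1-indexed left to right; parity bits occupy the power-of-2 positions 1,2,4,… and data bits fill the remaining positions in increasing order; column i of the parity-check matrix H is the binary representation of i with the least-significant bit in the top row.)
Syndrome s = H · r^T (mod 2), r = 111001111100001:
  s[0] = (101010101010101)·(111001111100001) mod 2 = 1+0+1+0+0+0+1+0+1+0+0+0+0+0+1 mod 2 = 1
  s[1] = (011001100110011)·(111001111100001) mod 2 = 0+1+1+0+0+1+1+0+0+1+0+0+0+0+1 mod 2 = 0
  s[2] = (000111100001111)·(111001111100001) mod 2 = 0+0+0+0+0+1+1+0+0+0+0+0+0+0+1 mod 2 = 1
  s[3] = (000000011111111)·(111001111100001) mod 2 = 0+0+0+0+0+0+0+1+1+1+0+0+0+0+1 mod 2 = 0
Syndrome = 1010
Non-zero syndrome: error at position 5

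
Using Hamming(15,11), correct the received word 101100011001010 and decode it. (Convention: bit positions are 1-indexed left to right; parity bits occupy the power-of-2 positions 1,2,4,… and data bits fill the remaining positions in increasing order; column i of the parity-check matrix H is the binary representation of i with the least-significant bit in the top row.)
Syndrome s = H · r^T (mod 2), r = 101100011001010:
  s[0] = (101010101010101)·(101100011001010) mod 2 = 1+0+1+0+0+0+0+0+1+0+0+0+0+0+0 mod 2 = 1
  s[1] = (011001100110011)·(101100011001010) mod 2 = 0+0+1+0+0+0+0+0+0+0+0+0+0+1+0 mod 2 = 0
  s[2] = (000111100001111)·(101100011001010) mod 2 = 0+0+0+1+0+0+0+0+0+0+0+1+0+1+0 mod 2 = 1
  s[3] = (000000011111111)·(101100011001010) mod 2 = 0+0+0+0+0+0+0+1+1+0+0+1+0+1+0 mod 2 = 0
Syndrome = 1010
Column 5 of H equals this syndrome → error at bit 5 (1-indexed).
Flip bit 5: 101100011001010 → 101110011001010
Extract data bits at positions {3,5,6,7,9,10,11,12,13,14,15}: 11001001010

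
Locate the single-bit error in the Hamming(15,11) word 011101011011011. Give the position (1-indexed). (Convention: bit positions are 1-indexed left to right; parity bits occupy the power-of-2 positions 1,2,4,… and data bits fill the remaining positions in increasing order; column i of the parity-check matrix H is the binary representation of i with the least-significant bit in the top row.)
Syndrome s = H · r^T (mod 2), r = 011101011011011:
  s[0] = (101010101010101)·(011101011011011) mod 2 = 0+0+1+0+0+0+0+0+1+0+1+0+0+0+1 mod 2 = 0
  s[1] = (011001100110011)·(011101011011011) mod 2 = 0+1+1+0+0+1+0+0+0+0+1+0+0+1+1 mod 2 = 0
  s[2] = (000111100001111)·(011101011011011) mod 2 = 0+0+0+1+0+1+0+0+0+0+0+1+0+1+1 mod 2 = 1
  s[3] = (000000011111111)·(011101011011011) mod 2 = 0+0+0+0+0+0+0+1+1+0+1+1+0+1+1 mod 2 = 0
Syndrome = 0010
Column i of H is the binary representation of i, so the syndrome is the binary index of the flipped bit.
Read s = 0010 with s[0] as LSB: 0·2^0 + 0·2^1 + 1·2^2 + 0·2^3 = 4.
Error is at bit position 4.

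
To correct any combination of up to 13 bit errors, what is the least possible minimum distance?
Correcting t errors requires d_min ≥ 2t + 1 = 2·13 + 1 = 27.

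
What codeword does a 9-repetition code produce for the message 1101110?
Repeat each bit 9× and concatenate:
1→111111111  1→111111111  0→000000000  1→111111111  1→111111111  1→111111111  0→000000000
Codeword = 111111111111111111000000000111111111111111111111111111000000000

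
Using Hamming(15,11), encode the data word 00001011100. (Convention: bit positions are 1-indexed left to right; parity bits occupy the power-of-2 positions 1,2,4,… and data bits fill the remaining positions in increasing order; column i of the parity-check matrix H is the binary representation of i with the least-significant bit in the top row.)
Codeword c = d · G (mod 2), d = 00001011100:
  c[0] = d·G[:,0] = (00001011100)·(11011010101) mod 2 = 0+0+0+0+1+0+1+0+1+0+0 mod 2 = 1
  c[1] = d·G[:,1] = (00001011100)·(10110110011) mod 2 = 0+0+0+0+0+0+1+0+0+0+0 mod 2 = 1
  c[2] = d·G[:,2] = (00001011100)·(10000000000) mod 2 = 0+0+0+0+0+0+0+0+0+0+0 mod 2 = 0
  c[3] = d·G[:,3] = (00001011100)·(01110001111) mod 2 = 0+0+0+0+0+0+0+1+1+0+0 mod 2 = 0
  c[4] = d·G[:,4] = (00001011100)·(01000000000) mod 2 = 0+0+0+0+0+0+0+0+0+0+0 mod 2 = 0
  c[5] = d·G[:,5] = (00001011100)·(00100000000) mod 2 = 0+0+0+0+0+0+0+0+0+0+0 mod 2 = 0
  c[6] = d·G[:,6] = (00001011100)·(00010000000) mod 2 = 0+0+0+0+0+0+0+0+0+0+0 mod 2 = 0
  c[7] = d·G[:,7] = (00001011100)·(00001111111) mod 2 = 0+0+0+0+1+0+1+1+1+0+0 mod 2 = 0
  c[8] = d·G[:,8] = (00001011100)·(00001000000) mod 2 = 0+0+0+0+1+0+0+0+0+0+0 mod 2 = 1
  c[9] = d·G[:,9] = (00001011100)·(00000100000) mod 2 = 0+0+0+0+0+0+0+0+0+0+0 mod 2 = 0
  c[10] = d·G[:,10] = (00001011100)·(00000010000) mod 2 = 0+0+0+0+0+0+1+0+0+0+0 mod 2 = 1
  c[11] = d·G[:,11] = (00001011100)·(00000001000) mod 2 = 0+0+0+0+0+0+0+1+0+0+0 mod 2 = 1
  c[12] = d·G[:,12] = (00001011100)·(00000000100) mod 2 = 0+0+0+0+0+0+0+0+1+0+0 mod 2 = 1
  c[13] = d·G[:,13] = (00001011100)·(00000000010) mod 2 = 0+0+0+0+0+0+0+0+0+0+0 mod 2 = 0
  c[14] = d·G[:,14] = (00001011100)·(00000000001) mod 2 = 0+0+0+0+0+0+0+0+0+0+0 mod 2 = 0
Codeword = 110000001011100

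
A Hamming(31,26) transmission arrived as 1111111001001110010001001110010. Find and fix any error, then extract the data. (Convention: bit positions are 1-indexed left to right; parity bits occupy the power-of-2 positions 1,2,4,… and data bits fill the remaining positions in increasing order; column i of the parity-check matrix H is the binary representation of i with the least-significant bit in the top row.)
Syndrome s = H · r^T (mod 2), r = 1111111001001110010001001110010:
  s[0] = (1010101010101010101010101010101)·(1111111001001110010001001110010) mod 2 = 1+0+1+0+1+0+1+0+0+0+0+0+1+0+1+0+0+0+0+0+0+0+0+0+1+0+1+0+0+0+0 mod 2 = 0
  s[1] = (0110011001100110011001100110011)·(1111111001001110010001001110010) mod 2 = 0+1+1+0+0+1+1+0+0+1+0+0+0+1+1+0+0+1+0+0+0+1+0+0+0+1+1+0+0+1+0 mod 2 = 0
  s[2] = (0001111000011110000111100001111)·(1111111001001110010001001110010) mod 2 = 0+0+0+1+1+1+1+0+0+0+0+0+1+1+1+0+0+0+0+0+0+1+0+0+0+0+0+0+0+1+0 mod 2 = 1
  s[3] = (0000000111111110000000011111111)·(1111111001001110010001001110010) mod 2 = 0+0+0+0+0+0+0+0+0+1+0+0+1+1+1+0+0+0+0+0+0+0+0+0+1+1+1+0+0+1+0 mod 2 = 0
  s[4] = (0000000000000001111111111111111)·(1111111001001110010001001110010) mod 2 = 0+0+0+0+0+0+0+0+0+0+0+0+0+0+0+0+0+1+0+0+0+1+0+0+1+1+1+0+0+1+0 mod 2 = 0
Syndrome = 00100
Column 4 of H equals this syndrome → error at bit 4 (1-indexed).
Flip bit 4: 1111111001001110010001001110010 → 1110111001001110010001001110010
Extract data bits at positions {3,5,6,7,9,10,11,12,13,14,15,17,18,19,20,21,22,23,24,25,26,27,28,29,30,31}: 11110100111010001001110010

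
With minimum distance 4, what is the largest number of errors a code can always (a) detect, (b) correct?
(a) Detection requires d_min ≥ e+1, so e ≤ d_min − 1 = 3.
(b) Correction requires d_min ≥ 2t+1, so t ≤ ⌊(d_min − 1)/2⌋ = ⌊3/2⌋ = 1.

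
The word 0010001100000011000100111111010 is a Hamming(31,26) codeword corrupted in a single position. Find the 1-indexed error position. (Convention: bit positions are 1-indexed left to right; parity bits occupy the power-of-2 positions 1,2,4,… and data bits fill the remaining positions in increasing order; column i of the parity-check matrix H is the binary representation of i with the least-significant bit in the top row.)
Syndrome s = H · r^T (mod 2), r = 0010001100000011000100111111010:
  s[0] = (1010101010101010101010101010101)·(0010001100000011000100111111010) mod 2 = 0+0+1+0+0+0+1+0+0+0+0+0+0+0+1+0+0+0+0+0+0+0+1+0+1+0+1+0+0+0+0 mod 2 = 0
  s[1] = (0110011001100110011001100110011)·(0010001100000011000100111111010) mod 2 = 0+0+1+0+0+0+1+0+0+0+0+0+0+0+1+0+0+0+0+0+0+0+1+0+0+1+1+0+0+1+0 mod 2 = 1
  s[2] = (0001111000011110000111100001111)·(0010001100000011000100111111010) mod 2 = 0+0+0+0+0+0+1+0+0+0+0+0+0+0+1+0+0+0+0+1+0+0+1+0+0+0+0+1+0+1+0 mod 2 = 0
  s[3] = (0000000111111110000000011111111)·(0010001100000011000100111111010) mod 2 = 0+0+0+0+0+0+0+1+0+0+0+0+0+0+1+0+0+0+0+0+0+0+0+1+1+1+1+1+0+1+0 mod 2 = 0
  s[4] = (0000000000000001111111111111111)·(0010001100000011000100111111010) mod 2 = 0+0+0+0+0+0+0+0+0+0+0+0+0+0+0+1+0+0+0+1+0+0+1+1+1+1+1+1+0+1+0 mod 2 = 1
Syndrome = 01001
Column i of H is the binary representation of i, so the syndrome is the binary index of the flipped bit.
Read s = 01001 with s[0] as LSB: 0·2^0 + 1·2^1 + 0·2^2 + 0·2^3 + 1·2^4 = 18.
Error is at bit position 18.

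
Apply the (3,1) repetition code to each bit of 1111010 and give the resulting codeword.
Repeat each bit 3× and concatenate:
1→111  1→111  1→111  1→111  0→000  1→111  0→000
Codeword = 111111111111000111000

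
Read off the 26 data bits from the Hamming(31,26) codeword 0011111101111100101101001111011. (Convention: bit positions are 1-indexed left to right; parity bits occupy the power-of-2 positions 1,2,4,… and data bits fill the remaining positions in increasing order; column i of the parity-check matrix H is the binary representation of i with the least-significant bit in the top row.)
Parity bits occupy power-of-2 positions; data bits are at positions {3,5,6,7,9,10,11,12,13,14,15,17,18,19,20,21,22,23,24,25,26,27,28,29,30,31} (1-indexed).
Extract: c[3]=1 c[5]=1 c[6]=1 c[7]=1 c[9]=0 c[10]=1 c[11]=1 c[12]=1 c[13]=1 c[14]=1 c[15]=0 c[17]=1 c[18]=0 c[19]=1 c[20]=1 c[21]=0 c[22]=1 c[23]=0 c[24]=0 c[25]=1 c[26]=1 c[27]=1 c[28]=1 c[29]=0 c[30]=1 c[31]=1
Data = 11110111110101101001111011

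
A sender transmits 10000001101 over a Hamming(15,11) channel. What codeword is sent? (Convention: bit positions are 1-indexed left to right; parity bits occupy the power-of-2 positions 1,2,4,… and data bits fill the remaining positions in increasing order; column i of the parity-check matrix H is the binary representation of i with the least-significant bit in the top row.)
Codeword c = d · G (mod 2), d = 10000001101:
  c[0] = d·G[:,0] = (10000001101)·(11011010101) mod 2 = 1+0+0+0+0+0+0+0+1+0+1 mod 2 = 1
  c[1] = d·G[:,1] = (10000001101)·(10110110011) mod 2 = 1+0+0+0+0+0+0+0+0+0+1 mod 2 = 0
  c[2] = d·G[:,2] = (10000001101)·(10000000000) mod 2 = 1+0+0+0+0+0+0+0+0+0+0 mod 2 = 1
  c[3] = d·G[:,3] = (10000001101)·(01110001111) mod 2 = 0+0+0+0+0+0+0+1+1+0+1 mod 2 = 1
  c[4] = d·G[:,4] = (10000001101)·(01000000000) mod 2 = 0+0+0+0+0+0+0+0+0+0+0 mod 2 = 0
  c[5] = d·G[:,5] = (10000001101)·(00100000000) mod 2 = 0+0+0+0+0+0+0+0+0+0+0 mod 2 = 0
  c[6] = d·G[:,6] = (10000001101)·(00010000000) mod 2 = 0+0+0+0+0+0+0+0+0+0+0 mod 2 = 0
  c[7] = d·G[:,7] = (10000001101)·(00001111111) mod 2 = 0+0+0+0+0+0+0+1+1+0+1 mod 2 = 1
  c[8] = d·G[:,8] = (10000001101)·(00001000000) mod 2 = 0+0+0+0+0+0+0+0+0+0+0 mod 2 = 0
  c[9] = d·G[:,9] = (10000001101)·(00000100000) mod 2 = 0+0+0+0+0+0+0+0+0+0+0 mod 2 = 0
  c[10] = d·G[:,10] = (10000001101)·(00000010000) mod 2 = 0+0+0+0+0+0+0+0+0+0+0 mod 2 = 0
  c[11] = d·G[:,11] = (10000001101)·(00000001000) mod 2 = 0+0+0+0+0+0+0+1+0+0+0 mod 2 = 1
  c[12] = d·G[:,12] = (10000001101)·(00000000100) mod 2 = 0+0+0+0+0+0+0+0+1+0+0 mod 2 = 1
  c[13] = d·G[:,13] = (10000001101)·(00000000010) mod 2 = 0+0+0+0+0+0+0+0+0+0+0 mod 2 = 0
  c[14] = d·G[:,14] = (10000001101)·(00000000001) mod 2 = 0+0+0+0+0+0+0+0+0+0+1 mod 2 = 1
Codeword = 101100010001101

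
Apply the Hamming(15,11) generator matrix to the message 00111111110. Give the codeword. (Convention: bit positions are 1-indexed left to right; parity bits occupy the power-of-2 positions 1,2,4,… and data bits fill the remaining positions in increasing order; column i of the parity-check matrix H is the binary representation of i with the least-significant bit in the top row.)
Codeword c = d · G (mod 2), d = 00111111110:
  c[0] = d·G[:,0] = (00111111110)·(11011010101) mod 2 = 0+0+0+1+1+0+1+0+1+0+0 mod 2 = 0
  c[1] = d·G[:,1] = (00111111110)·(10110110011) mod 2 = 0+0+1+1+0+1+1+0+0+1+0 mod 2 = 1
  c[2] = d·G[:,2] = (00111111110)·(10000000000) mod 2 = 0+0+0+0+0+0+0+0+0+0+0 mod 2 = 0
  c[3] = d·G[:,3] = (00111111110)·(01110001111) mod 2 = 0+0+1+1+0+0+0+1+1+1+0 mod 2 = 1
  c[4] = d·G[:,4] = (00111111110)·(01000000000) mod 2 = 0+0+0+0+0+0+0+0+0+0+0 mod 2 = 0
  c[5] = d·G[:,5] = (00111111110)·(00100000000) mod 2 = 0+0+1+0+0+0+0+0+0+0+0 mod 2 = 1
  c[6] = d·G[:,6] = (00111111110)·(00010000000) mod 2 = 0+0+0+1+0+0+0+0+0+0+0 mod 2 = 1
  c[7] = d·G[:,7] = (00111111110)·(00001111111) mod 2 = 0+0+0+0+1+1+1+1+1+1+0 mod 2 = 0
  c[8] = d·G[:,8] = (00111111110)·(00001000000) mod 2 = 0+0+0+0+1+0+0+0+0+0+0 mod 2 = 1
  c[9] = d·G[:,9] = (00111111110)·(00000100000) mod 2 = 0+0+0+0+0+1+0+0+0+0+0 mod 2 = 1
  c[10] = d·G[:,10] = (00111111110)·(00000010000) mod 2 = 0+0+0+0+0+0+1+0+0+0+0 mod 2 = 1
  c[11] = d·G[:,11] = (00111111110)·(00000001000) mod 2 = 0+0+0+0+0+0+0+1+0+0+0 mod 2 = 1
  c[12] = d·G[:,12] = (00111111110)·(00000000100) mod 2 = 0+0+0+0+0+0+0+0+1+0+0 mod 2 = 1
  c[13] = d·G[:,13] = (00111111110)·(00000000010) mod 2 = 0+0+0+0+0+0+0+0+0+1+0 mod 2 = 1
  c[14] = d·G[:,14] = (00111111110)·(00000000001) mod 2 = 0+0+0+0+0+0+0+0+0+0+0 mod 2 = 0
Codeword = 010101101111110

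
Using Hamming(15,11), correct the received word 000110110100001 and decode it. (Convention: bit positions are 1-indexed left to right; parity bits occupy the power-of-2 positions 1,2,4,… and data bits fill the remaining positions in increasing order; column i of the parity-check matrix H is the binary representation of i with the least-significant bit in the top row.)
Syndrome s = H · r^T (mod 2), r = 000110110100001:
  s[0] = (101010101010101)·(000110110100001) mod 2 = 0+0+0+0+1+0+1+0+0+0+0+0+0+0+1 mod 2 = 1
  s[1] = (011001100110011)·(000110110100001) mod 2 = 0+0+0+0+0+0+1+0+0+1+0+0+0+0+1 mod 2 = 1
  s[2] = (000111100001111)·(000110110100001) mod 2 = 0+0+0+1+1+0+1+0+0+0+0+0+0+0+1 mod 2 = 0
  s[3] = (000000011111111)·(000110110100001) mod 2 = 0+0+0+0+0+0+0+1+0+1+0+0+0+0+1 mod 2 = 1
Syndrome = 1101
Column 11 of H equals this syndrome → error at bit 11 (1-indexed).
Flip bit 11: 000110110100001 → 000110110110001
Extract data bits at positions {3,5,6,7,9,10,11,12,13,14,15}: 01010110001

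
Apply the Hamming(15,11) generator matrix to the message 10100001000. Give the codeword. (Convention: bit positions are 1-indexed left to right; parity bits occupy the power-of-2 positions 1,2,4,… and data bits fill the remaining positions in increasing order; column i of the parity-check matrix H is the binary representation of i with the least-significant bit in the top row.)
Codeword c = d · G (mod 2), d = 10100001000:
  c[0] = d·G[:,0] = (10100001000)·(11011010101) mod 2 = 1+0+0+0+0+0+0+0+0+0+0 mod 2 = 1
  c[1] = d·G[:,1] = (10100001000)·(10110110011) mod 2 = 1+0+1+0+0+0+0+0+0+0+0 mod 2 = 0
  c[2] = d·G[:,2] = (10100001000)·(10000000000) mod 2 = 1+0+0+0+0+0+0+0+0+0+0 mod 2 = 1
  c[3] = d·G[:,3] = (10100001000)·(01110001111) mod 2 = 0+0+1+0+0+0+0+1+0+0+0 mod 2 = 0
  c[4] = d·G[:,4] = (10100001000)·(01000000000) mod 2 = 0+0+0+0+0+0+0+0+0+0+0 mod 2 = 0
  c[5] = d·G[:,5] = (10100001000)·(00100000000) mod 2 = 0+0+1+0+0+0+0+0+0+0+0 mod 2 = 1
  c[6] = d·G[:,6] = (10100001000)·(00010000000) mod 2 = 0+0+0+0+0+0+0+0+0+0+0 mod 2 = 0
  c[7] = d·G[:,7] = (10100001000)·(00001111111) mod 2 = 0+0+0+0+0+0+0+1+0+0+0 mod 2 = 1
  c[8] = d·G[:,8] = (10100001000)·(00001000000) mod 2 = 0+0+0+0+0+0+0+0+0+0+0 mod 2 = 0
  c[9] = d·G[:,9] = (10100001000)·(00000100000) mod 2 = 0+0+0+0+0+0+0+0+0+0+0 mod 2 = 0
  c[10] = d·G[:,10] = (10100001000)·(00000010000) mod 2 = 0+0+0+0+0+0+0+0+0+0+0 mod 2 = 0
  c[11] = d·G[:,11] = (10100001000)·(00000001000) mod 2 = 0+0+0+0+0+0+0+1+0+0+0 mod 2 = 1
  c[12] = d·G[:,12] = (10100001000)·(00000000100) mod 2 = 0+0+0+0+0+0+0+0+0+0+0 mod 2 = 0
  c[13] = d·G[:,13] = (10100001000)·(00000000010) mod 2 = 0+0+0+0+0+0+0+0+0+0+0 mod 2 = 0
  c[14] = d·G[:,14] = (10100001000)·(00000000001) mod 2 = 0+0+0+0+0+0+0+0+0+0+0 mod 2 = 0
Codeword = 101001010001000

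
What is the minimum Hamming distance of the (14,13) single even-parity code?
d_min = 2 (flipping one data bit also flips the parity bit, so the two closest codewords differ in exactly 2 positions).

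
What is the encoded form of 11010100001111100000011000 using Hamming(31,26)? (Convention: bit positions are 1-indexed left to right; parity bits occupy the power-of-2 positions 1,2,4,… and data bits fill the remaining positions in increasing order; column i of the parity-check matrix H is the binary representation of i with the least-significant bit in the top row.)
Codeword c = d · G (mod 2), d = 11010100001111100000011000:
  c[0] = d·G[:,0] = (11010100001111100000011000)·(11011010101101010101010101) mod 2 = 1+1+0+1+0+0+0+0+0+0+1+1+0+1+0+0+0+0+0+0+0+1+0+0+0+0 mod 2 = 1
  c[1] = d·G[:,1] = (11010100001111100000011000)·(10110110011011001100110011) mod 2 = 1+0+0+1+0+1+0+0+0+0+1+0+1+1+0+0+0+0+0+0+0+1+0+0+0+0 mod 2 = 1
  c[2] = d·G[:,2] = (11010100001111100000011000)·(10000000000000000000000000) mod 2 = 1+0+0+0+0+0+0+0+0+0+0+0+0+0+0+0+0+0+0+0+0+0+0+0+0+0 mod 2 = 1
  c[3] = d·G[:,3] = (11010100001111100000011000)·(01110001111000111100001111) mod 2 = 0+1+0+1+0+0+0+0+0+0+1+0+0+0+1+0+0+0+0+0+0+0+1+0+0+0 mod 2 = 1
  c[4] = d·G[:,4] = (11010100001111100000011000)·(01000000000000000000000000) mod 2 = 0+1+0+0+0+0+0+0+0+0+0+0+0+0+0+0+0+0+0+0+0+0+0+0+0+0 mod 2 = 1
  c[5] = d·G[:,5] = (11010100001111100000011000)·(00100000000000000000000000) mod 2 = 0+0+0+0+0+0+0+0+0+0+0+0+0+0+0+0+0+0+0+0+0+0+0+0+0+0 mod 2 = 0
  c[6] = d·G[:,6] = (11010100001111100000011000)·(00010000000000000000000000) mod 2 = 0+0+0+1+0+0+0+0+0+0+0+0+0+0+0+0+0+0+0+0+0+0+0+0+0+0 mod 2 = 1
  c[7] = d·G[:,7] = (11010100001111100000011000)·(00001111111000000011111111) mod 2 = 0+0+0+0+0+1+0+0+0+0+1+0+0+0+0+0+0+0+0+0+0+1+1+0+0+0 mod 2 = 0
  c[8] = d·G[:,8] = (11010100001111100000011000)·(00001000000000000000000000) mod 2 = 0+0+0+0+0+0+0+0+0+0+0+0+0+0+0+0+0+0+0+0+0+0+0+0+0+0 mod 2 = 0
  c[9] = d·G[:,9] = (11010100001111100000011000)·(00000100000000000000000000) mod 2 = 0+0+0+0+0+1+0+0+0+0+0+0+0+0+0+0+0+0+0+0+0+0+0+0+0+0 mod 2 = 1
  c[10] = d·G[:,10] = (11010100001111100000011000)·(00000010000000000000000000) mod 2 = 0+0+0+0+0+0+0+0+0+0+0+0+0+0+0+0+0+0+0+0+0+0+0+0+0+0 mod 2 = 0
  c[11] = d·G[:,11] = (11010100001111100000011000)·(00000001000000000000000000) mod 2 = 0+0+0+0+0+0+0+0+0+0+0+0+0+0+0+0+0+0+0+0+0+0+0+0+0+0 mod 2 = 0
  c[12] = d·G[:,12] = (11010100001111100000011000)·(00000000100000000000000000) mod 2 = 0+0+0+0+0+0+0+0+0+0+0+0+0+0+0+0+0+0+0+0+0+0+0+0+0+0 mod 2 = 0
  c[13] = d·G[:,13] = (11010100001111100000011000)·(00000000010000000000000000) mod 2 = 0+0+0+0+0+0+0+0+0+0+0+0+0+0+0+0+0+0+0+0+0+0+0+0+0+0 mod 2 = 0
  c[14] = d·G[:,14] = (11010100001111100000011000)·(00000000001000000000000000) mod 2 = 0+0+0+0+0+0+0+0+0+0+1+0+0+0+0+0+0+0+0+0+0+0+0+0+0+0 mod 2 = 1
  c[15] = d·G[:,15] = (11010100001111100000011000)·(00000000000111111111111111) mod 2 = 0+0+0+0+0+0+0+0+0+0+0+1+1+1+1+0+0+0+0+0+0+1+1+0+0+0 mod 2 = 0
  c[16] = d·G[:,16] = (11010100001111100000011000)·(00000000000100000000000000) mod 2 = 0+0+0+0+0+0+0+0+0+0+0+1+0+0+0+0+0+0+0+0+0+0+0+0+0+0 mod 2 = 1
  c[17] = d·G[:,17] = (11010100001111100000011000)·(00000000000010000000000000) mod 2 = 0+0+0+0+0+0+0+0+0+0+0+0+1+0+0+0+0+0+0+0+0+0+0+0+0+0 mod 2 = 1
  c[18] = d·G[:,18] = (11010100001111100000011000)·(00000000000001000000000000) mod 2 = 0+0+0+0+0+0+0+0+0+0+0+0+0+1+0+0+0+0+0+0+0+0+0+0+0+0 mod 2 = 1
  c[19] = d·G[:,19] = (11010100001111100000011000)·(00000000000000100000000000) mod 2 = 0+0+0+0+0+0+0+0+0+0+0+0+0+0+1+0+0+0+0+0+0+0+0+0+0+0 mod 2 = 1
  c[20] = d·G[:,20] = (11010100001111100000011000)·(00000000000000010000000000) mod 2 = 0+0+0+0+0+0+0+0+0+0+0+0+0+0+0+0+0+0+0+0+0+0+0+0+0+0 mod 2 = 0
  c[21] = d·G[:,21] = (11010100001111100000011000)·(00000000000000001000000000) mod 2 = 0+0+0+0+0+0+0+0+0+0+0+0+0+0+0+0+0+0+0+0+0+0+0+0+0+0 mod 2 = 0
  c[22] = d·G[:,22] = (11010100001111100000011000)·(00000000000000000100000000) mod 2 = 0+0+0+0+0+0+0+0+0+0+0+0+0+0+0+0+0+0+0+0+0+0+0+0+0+0 mod 2 = 0
  c[23] = d·G[:,23] = (11010100001111100000011000)·(00000000000000000010000000) mod 2 = 0+0+0+0+0+0+0+0+0+0+0+0+0+0+0+0+0+0+0+0+0+0+0+0+0+0 mod 2 = 0
  c[24] = d·G[:,24] = (11010100001111100000011000)·(00000000000000000001000000) mod 2 = 0+0+0+0+0+0+0+0+0+0+0+0+0+0+0+0+0+0+0+0+0+0+0+0+0+0 mod 2 = 0
  c[25] = d·G[:,25] = (11010100001111100000011000)·(00000000000000000000100000) mod 2 = 0+0+0+0+0+0+0+0+0+0+0+0+0+0+0+0+0+0+0+0+0+0+0+0+0+0 mod 2 = 0
  c[26] = d·G[:,26] = (11010100001111100000011000)·(00000000000000000000010000) mod 2 = 0+0+0+0+0+0+0+0+0+0+0+0+0+0+0+0+0+0+0+0+0+1+0+0+0+0 mod 2 = 1
  c[27] = d·G[:,27] = (11010100001111100000011000)·(00000000000000000000001000) mod 2 = 0+0+0+0+0+0+0+0+0+0+0+0+0+0+0+0+0+0+0+0+0+0+1+0+0+0 mod 2 = 1
  c[28] = d·G[:,28] = (11010100001111100000011000)·(00000000000000000000000100) mod 2 = 0+0+0+0+0+0+0+0+0+0+0+0+0+0+0+0+0+0+0+0+0+0+0+0+0+0 mod 2 = 0
  c[29] = d·G[:,29] = (11010100001111100000011000)·(00000000000000000000000010) mod 2 = 0+0+0+0+0+0+0+0+0+0+0+0+0+0+0+0+0+0+0+0+0+0+0+0+0+0 mod 2 = 0
  c[30] = d·G[:,30] = (11010100001111100000011000)·(00000000000000000000000001) mod 2 = 0+0+0+0+0+0+0+0+0+0+0+0+0+0+0+0+0+0+0+0+0+0+0+0+0+0 mod 2 = 0
Codeword = 1111101001000010111100000011000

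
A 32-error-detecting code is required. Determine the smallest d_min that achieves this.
Detecting e errors requires d_min ≥ e + 1 = 32 + 1 = 33.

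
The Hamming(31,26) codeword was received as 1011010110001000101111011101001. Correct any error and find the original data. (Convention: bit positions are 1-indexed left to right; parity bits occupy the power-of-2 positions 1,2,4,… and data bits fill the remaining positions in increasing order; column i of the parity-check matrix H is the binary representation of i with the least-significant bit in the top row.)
Syndrome s = H · r^T (mod 2), r = 1011010110001000101111011101001:
  s[0] = (1010101010101010101010101010101)·(1011010110001000101111011101001) mod 2 = 1+0+1+0+0+0+0+0+1+0+0+0+1+0+0+0+1+0+1+0+1+0+0+0+1+0+0+0+0+0+1 mod 2 = 1
  s[1] = (0110011001100110011001100110011)·(1011010110001000101111011101001) mod 2 = 0+0+1+0+0+1+0+0+0+0+0+0+0+0+0+0+0+0+1+0+0+1+0+0+0+1+0+0+0+0+1 mod 2 = 0
  s[2] = (0001111000011110000111100001111)·(1011010110001000101111011101001) mod 2 = 0+0+0+1+0+1+0+0+0+0+0+0+1+0+0+0+0+0+0+1+1+1+0+0+0+0+0+1+0+0+1 mod 2 = 0
  s[3] = (0000000111111110000000011111111)·(1011010110001000101111011101001) mod 2 = 0+0+0+0+0+0+0+1+1+0+0+0+1+0+0+0+0+0+0+0+0+0+0+1+1+1+0+1+0+0+1 mod 2 = 0
  s[4] = (0000000000000001111111111111111)·(1011010110001000101111011101001) mod 2 = 0+0+0+0+0+0+0+0+0+0+0+0+0+0+0+0+1+0+1+1+1+1+0+1+1+1+0+1+0+0+1 mod 2 = 0
Syndrome = 10000
Column 1 of H equals this syndrome → error at bit 1 (1-indexed).
Flip bit 1: 1011010110001000101111011101001 → 0011010110001000101111011101001
Extract data bits at positions {3,5,6,7,9,10,11,12,13,14,15,17,18,19,20,21,22,23,24,25,26,27,28,29,30,31}: 10101000100101111011101001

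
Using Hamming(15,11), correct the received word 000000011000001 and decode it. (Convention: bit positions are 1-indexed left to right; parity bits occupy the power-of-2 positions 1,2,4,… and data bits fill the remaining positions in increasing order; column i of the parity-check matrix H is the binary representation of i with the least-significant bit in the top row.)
Syndrome s = H · r^T (mod 2), r = 000000011000001:
  s[0] = (101010101010101)·(000000011000001) mod 2 = 0+0+0+0+0+0+0+0+1+0+0+0+0+0+1 mod 2 = 0
  s[1] = (011001100110011)·(000000011000001) mod 2 = 0+0+0+0+0+0+0+0+0+0+0+0+0+0+1 mod 2 = 1
  s[2] = (000111100001111)·(000000011000001) mod 2 = 0+0+0+0+0+0+0+0+0+0+0+0+0+0+1 mod 2 = 1
  s[3] = (000000011111111)·(000000011000001) mod 2 = 0+0+0+0+0+0+0+1+1+0+0+0+0+0+1 mod 2 = 1
Syndrome = 0111
Column 14 of H equals this syndrome → error at bit 14 (1-indexed).
Flip bit 14: 000000011000001 → 000000011000011
Extract data bits at positions {3,5,6,7,9,10,11,12,13,14,15}: 00001000011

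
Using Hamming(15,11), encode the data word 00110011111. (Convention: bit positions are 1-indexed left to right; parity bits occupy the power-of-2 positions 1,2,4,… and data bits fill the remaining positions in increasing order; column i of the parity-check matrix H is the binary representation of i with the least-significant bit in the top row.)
Codeword c = d · G (mod 2), d = 00110011111:
  c[0] = d·G[:,0] = (00110011111)·(11011010101) mod 2 = 0+0+0+1+0+0+1+0+1+0+1 mod 2 = 0
  c[1] = d·G[:,1] = (00110011111)·(10110110011) mod 2 = 0+0+1+1+0+0+1+0+0+1+1 mod 2 = 1
  c[2] = d·G[:,2] = (00110011111)·(10000000000) mod 2 = 0+0+0+0+0+0+0+0+0+0+0 mod 2 = 0
  c[3] = d·G[:,3] = (00110011111)·(01110001111) mod 2 = 0+0+1+1+0+0+0+1+1+1+1 mod 2 = 0
  c[4] = d·G[:,4] = (00110011111)·(01000000000) mod 2 = 0+0+0+0+0+0+0+0+0+0+0 mod 2 = 0
  c[5] = d·G[:,5] = (00110011111)·(00100000000) mod 2 = 0+0+1+0+0+0+0+0+0+0+0 mod 2 = 1
  c[6] = d·G[:,6] = (00110011111)·(00010000000) mod 2 = 0+0+0+1+0+0+0+0+0+0+0 mod 2 = 1
  c[7] = d·G[:,7] = (00110011111)·(00001111111) mod 2 = 0+0+0+0+0+0+1+1+1+1+1 mod 2 = 1
  c[8] = d·G[:,8] = (00110011111)·(00001000000) mod 2 = 0+0+0+0+0+0+0+0+0+0+0 mod 2 = 0
  c[9] = d·G[:,9] = (00110011111)·(00000100000) mod 2 = 0+0+0+0+0+0+0+0+0+0+0 mod 2 = 0
  c[10] = d·G[:,10] = (00110011111)·(00000010000) mod 2 = 0+0+0+0+0+0+1+0+0+0+0 mod 2 = 1
  c[11] = d·G[:,11] = (00110011111)·(00000001000) mod 2 = 0+0+0+0+0+0+0+1+0+0+0 mod 2 = 1
  c[12] = d·G[:,12] = (00110011111)·(00000000100) mod 2 = 0+0+0+0+0+0+0+0+1+0+0 mod 2 = 1
  c[13] = d·G[:,13] = (00110011111)·(00000000010) mod 2 = 0+0+0+0+0+0+0+0+0+1+0 mod 2 = 1
  c[14] = d·G[:,14] = (00110011111)·(00000000001) mod 2 = 0+0+0+0+0+0+0+0+0+0+1 mod 2 = 1
Codeword = 010001110011111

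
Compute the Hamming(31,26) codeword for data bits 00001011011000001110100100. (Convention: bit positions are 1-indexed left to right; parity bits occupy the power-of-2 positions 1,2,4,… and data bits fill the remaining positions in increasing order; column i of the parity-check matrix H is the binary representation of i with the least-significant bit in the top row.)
Codeword c = d · G (mod 2), d = 00001011011000001110100100:
  c[0] = d·G[:,0] = (00001011011000001110100100)·(11011010101101010101010101) mod 2 = 0+0+0+0+1+0+1+0+0+0+1+0+0+0+0+0+0+1+0+0+0+0+0+1+0+0 mod 2 = 1
  c[1] = d·G[:,1] = (00001011011000001110100100)·(10110110011011001100110011) mod 2 = 0+0+0+0+0+0+1+0+0+1+1+0+0+0+0+0+1+1+0+0+1+0+0+0+0+0 mod 2 = 0
  c[2] = d·G[:,2] = (00001011011000001110100100)·(10000000000000000000000000) mod 2 = 0+0+0+0+0+0+0+0+0+0+0+0+0+0+0+0+0+0+0+0+0+0+0+0+0+0 mod 2 = 0
  c[3] = d·G[:,3] = (00001011011000001110100100)·(01110001111000111100001111) mod 2 = 0+0+0+0+0+0+0+1+0+1+1+0+0+0+0+0+1+1+0+0+0+0+0+1+0+0 mod 2 = 0
  c[4] = d·G[:,4] = (00001011011000001110100100)·(01000000000000000000000000) mod 2 = 0+0+0+0+0+0+0+0+0+0+0+0+0+0+0+0+0+0+0+0+0+0+0+0+0+0 mod 2 = 0
  c[5] = d·G[:,5] = (00001011011000001110100100)·(00100000000000000000000000) mod 2 = 0+0+0+0+0+0+0+0+0+0+0+0+0+0+0+0+0+0+0+0+0+0+0+0+0+0 mod 2 = 0
  c[6] = d·G[:,6] = (00001011011000001110100100)·(00010000000000000000000000) mod 2 = 0+0+0+0+0+0+0+0+0+0+0+0+0+0+0+0+0+0+0+0+0+0+0+0+0+0 mod 2 = 0
  c[7] = d·G[:,7] = (00001011011000001110100100)·(00001111111000000011111111) mod 2 = 0+0+0+0+1+0+1+1+0+1+1+0+0+0+0+0+0+0+1+0+1+0+0+1+0+0 mod 2 = 0
  c[8] = d·G[:,8] = (00001011011000001110100100)·(00001000000000000000000000) mod 2 = 0+0+0+0+1+0+0+0+0+0+0+0+0+0+0+0+0+0+0+0+0+0+0+0+0+0 mod 2 = 1
  c[9] = d·G[:,9] = (00001011011000001110100100)·(00000100000000000000000000) mod 2 = 0+0+0+0+0+0+0+0+0+0+0+0+0+0+0+0+0+0+0+0+0+0+0+0+0+0 mod 2 = 0
  c[10] = d·G[:,10] = (00001011011000001110100100)·(00000010000000000000000000) mod 2 = 0+0+0+0+0+0+1+0+0+0+0+0+0+0+0+0+0+0+0+0+0+0+0+0+0+0 mod 2 = 1
  c[11] = d·G[:,11] = (00001011011000001110100100)·(00000001000000000000000000) mod 2 = 0+0+0+0+0+0+0+1+0+0+0+0+0+0+0+0+0+0+0+0+0+0+0+0+0+0 mod 2 = 1
  c[12] = d·G[:,12] = (00001011011000001110100100)·(00000000100000000000000000) mod 2 = 0+0+0+0+0+0+0+0+0+0+0+0+0+0+0+0+0+0+0+0+0+0+0+0+0+0 mod 2 = 0
  c[13] = d·G[:,13] = (00001011011000001110100100)·(00000000010000000000000000) mod 2 = 0+0+0+0+0+0+0+0+0+1+0+0+0+0+0+0+0+0+0+0+0+0+0+0+0+0 mod 2 = 1
  c[14] = d·G[:,14] = (00001011011000001110100100)·(00000000001000000000000000) mod 2 = 0+0+0+0+0+0+0+0+0+0+1+0+0+0+0+0+0+0+0+0+0+0+0+0+0+0 mod 2 = 1
  c[15] = d·G[:,15] = (00001011011000001110100100)·(00000000000111111111111111) mod 2 = 0+0+0+0+0+0+0+0+0+0+0+0+0+0+0+0+1+1+1+0+1+0+0+1+0+0 mod 2 = 1
  c[16] = d·G[:,16] = (00001011011000001110100100)·(00000000000100000000000000) mod 2 = 0+0+0+0+0+0+0+0+0+0+0+0+0+0+0+0+0+0+0+0+0+0+0+0+0+0 mod 2 = 0
  c[17] = d·G[:,17] = (00001011011000001110100100)·(00000000000010000000000000) mod 2 = 0+0+0+0+0+0+0+0+0+0+0+0+0+0+0+0+0+0+0+0+0+0+0+0+0+0 mod 2 = 0
  c[18] = d·G[:,18] = (00001011011000001110100100)·(00000000000001000000000000) mod 2 = 0+0+0+0+0+0+0+0+0+0+0+0+0+0+0+0+0+0+0+0+0+0+0+0+0+0 mod 2 = 0
  c[19] = d·G[:,19] = (00001011011000001110100100)·(00000000000000100000000000) mod 2 = 0+0+0+0+0+0+0+0+0+0+0+0+0+0+0+0+0+0+0+0+0+0+0+0+0+0 mod 2 = 0
  c[20] = d·G[:,20] = (00001011011000001110100100)·(00000000000000010000000000) mod 2 = 0+0+0+0+0+0+0+0+0+0+0+0+0+0+0+0+0+0+0+0+0+0+0+0+0+0 mod 2 = 0
  c[21] = d·G[:,21] = (00001011011000001110100100)·(00000000000000001000000000) mod 2 = 0+0+0+0+0+0+0+0+0+0+0+0+0+0+0+0+1+0+0+0+0+0+0+0+0+0 mod 2 = 1
  c[22] = d·G[:,22] = (00001011011000001110100100)·(00000000000000000100000000) mod 2 = 0+0+0+0+0+0+0+0+0+0+0+0+0+0+0+0+0+1+0+0+0+0+0+0+0+0 mod 2 = 1
  c[23] = d·G[:,23] = (00001011011000001110100100)·(00000000000000000010000000) mod 2 = 0+0+0+0+0+0+0+0+0+0+0+0+0+0+0+0+0+0+1+0+0+0+0+0+0+0 mod 2 = 1
  c[24] = d·G[:,24] = (00001011011000001110100100)·(00000000000000000001000000) mod 2 = 0+0+0+0+0+0+0+0+0+0+0+0+0+0+0+0+0+0+0+0+0+0+0+0+0+0 mod 2 = 0
  c[25] = d·G[:,25] = (00001011011000001110100100)·(00000000000000000000100000) mod 2 = 0+0+0+0+0+0+0+0+0+0+0+0+0+0+0+0+0+0+0+0+1+0+0+0+0+0 mod 2 = 1
  c[26] = d·G[:,26] = (00001011011000001110100100)·(00000000000000000000010000) mod 2 = 0+0+0+0+0+0+0+0+0+0+0+0+0+0+0+0+0+0+0+0+0+0+0+0+0+0 mod 2 = 0
  c[27] = d·G[:,27] = (00001011011000001110100100)·(00000000000000000000001000) mod 2 = 0+0+0+0+0+0+0+0+0+0+0+0+0+0+0+0+0+0+0+0+0+0+0+0+0+0 mod 2 = 0
  c[28] = d·G[:,28] = (00001011011000001110100100)·(00000000000000000000000100) mod 2 = 0+0+0+0+0+0+0+0+0+0+0+0+0+0+0+0+0+0+0+0+0+0+0+1+0+0 mod 2 = 1
  c[29] = d·G[:,29] = (00001011011000001110100100)·(00000000000000000000000010) mod 2 = 0+0+0+0+0+0+0+0+0+0+0+0+0+0+0+0+0+0+0+0+0+0+0+0+0+0 mod 2 = 0
  c[30] = d·G[:,30] = (00001011011000001110100100)·(00000000000000000000000001) mod 2 = 0+0+0+0+0+0+0+0+0+0+0+0+0+0+0+0+0+0+0+0+0+0+0+0+0+0 mod 2 = 0
Codeword = 1000000010110111000001110100100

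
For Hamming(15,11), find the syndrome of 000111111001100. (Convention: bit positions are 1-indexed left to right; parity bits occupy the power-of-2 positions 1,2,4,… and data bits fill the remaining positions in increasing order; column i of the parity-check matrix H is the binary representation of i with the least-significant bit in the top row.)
Syndrome s = H · r^T (mod 2), r = 000111111001100:
  s[0] = (101010101010101)·(000111111001100) mod 2 = 0+0+0+0+1+0+1+0+1+0+0+0+1+0+0 mod 2 = 0
  s[1] = (011001100110011)·(000111111001100) mod 2 = 0+0+0+0+0+1+1+0+0+0+0+0+0+0+0 mod 2 = 0
  s[2] = (000111100001111)·(000111111001100) mod 2 = 0+0+0+1+1+1+1+0+0+0+0+1+1+0+0 mod 2 = 0
  s[3] = (000000011111111)·(000111111001100) mod 2 = 0+0+0+0+0+0+0+1+1+0+0+1+1+0+0 mod 2 = 0
Syndrome = 0000
s = 0: no error detected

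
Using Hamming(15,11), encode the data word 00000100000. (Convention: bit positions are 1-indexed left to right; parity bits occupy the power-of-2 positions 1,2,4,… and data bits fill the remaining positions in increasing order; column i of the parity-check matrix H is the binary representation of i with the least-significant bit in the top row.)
Codeword c = d · G (mod 2), d = 00000100000:
  c[0] = d·G[:,0] = (00000100000)·(11011010101) mod 2 = 0+0+0+0+0+0+0+0+0+0+0 mod 2 = 0
  c[1] = d·G[:,1] = (00000100000)·(10110110011) mod 2 = 0+0+0+0+0+1+0+0+0+0+0 mod 2 = 1
  c[2] = d·G[:,2] = (00000100000)·(10000000000) mod 2 = 0+0+0+0+0+0+0+0+0+0+0 mod 2 = 0
  c[3] = d·G[:,3] = (00000100000)·(01110001111) mod 2 = 0+0+0+0+0+0+0+0+0+0+0 mod 2 = 0
  c[4] = d·G[:,4] = (00000100000)·(01000000000) mod 2 = 0+0+0+0+0+0+0+0+0+0+0 mod 2 = 0
  c[5] = d·G[:,5] = (00000100000)·(00100000000) mod 2 = 0+0+0+0+0+0+0+0+0+0+0 mod 2 = 0
  c[6] = d·G[:,6] = (00000100000)·(00010000000) mod 2 = 0+0+0+0+0+0+0+0+0+0+0 mod 2 = 0
  c[7] = d·G[:,7] = (00000100000)·(00001111111) mod 2 = 0+0+0+0+0+1+0+0+0+0+0 mod 2 = 1
  c[8] = d·G[:,8] = (00000100000)·(00001000000) mod 2 = 0+0+0+0+0+0+0+0+0+0+0 mod 2 = 0
  c[9] = d·G[:,9] = (00000100000)·(00000100000) mod 2 = 0+0+0+0+0+1+0+0+0+0+0 mod 2 = 1
  c[10] = d·G[:,10] = (00000100000)·(00000010000) mod 2 = 0+0+0+0+0+0+0+0+0+0+0 mod 2 = 0
  c[11] = d·G[:,11] = (00000100000)·(00000001000) mod 2 = 0+0+0+0+0+0+0+0+0+0+0 mod 2 = 0
  c[12] = d·G[:,12] = (00000100000)·(00000000100) mod 2 = 0+0+0+0+0+0+0+0+0+0+0 mod 2 = 0
  c[13] = d·G[:,13] = (00000100000)·(00000000010) mod 2 = 0+0+0+0+0+0+0+0+0+0+0 mod 2 = 0
  c[14] = d·G[:,14] = (00000100000)·(00000000001) mod 2 = 0+0+0+0+0+0+0+0+0+0+0 mod 2 = 0
Codeword = 010000010100000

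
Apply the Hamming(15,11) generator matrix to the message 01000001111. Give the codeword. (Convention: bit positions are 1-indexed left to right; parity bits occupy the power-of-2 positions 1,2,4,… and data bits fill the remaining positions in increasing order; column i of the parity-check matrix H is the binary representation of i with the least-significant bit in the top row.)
Codeword c = d · G (mod 2), d = 01000001111:
  c[0] = d·G[:,0] = (01000001111)·(11011010101) mod 2 = 0+1+0+0+0+0+0+0+1+0+1 mod 2 = 1
  c[1] = d·G[:,1] = (01000001111)·(10110110011) mod 2 = 0+0+0+0+0+0+0+0+0+1+1 mod 2 = 0
  c[2] = d·G[:,2] = (01000001111)·(10000000000) mod 2 = 0+0+0+0+0+0+0+0+0+0+0 mod 2 = 0
  c[3] = d·G[:,3] = (01000001111)·(01110001111) mod 2 = 0+1+0+0+0+0+0+1+1+1+1 mod 2 = 1
  c[4] = d·G[:,4] = (01000001111)·(01000000000) mod 2 = 0+1+0+0+0+0+0+0+0+0+0 mod 2 = 1
  c[5] = d·G[:,5] = (01000001111)·(00100000000) mod 2 = 0+0+0+0+0+0+0+0+0+0+0 mod 2 = 0
  c[6] = d·G[:,6] = (01000001111)·(00010000000) mod 2 = 0+0+0+0+0+0+0+0+0+0+0 mod 2 = 0
  c[7] = d·G[:,7] = (01000001111)·(00001111111) mod 2 = 0+0+0+0+0+0+0+1+1+1+1 mod 2 = 0
  c[8] = d·G[:,8] = (01000001111)·(00001000000) mod 2 = 0+0+0+0+0+0+0+0+0+0+0 mod 2 = 0
  c[9] = d·G[:,9] = (01000001111)·(00000100000) mod 2 = 0+0+0+0+0+0+0+0+0+0+0 mod 2 = 0
  c[10] = d·G[:,10] = (01000001111)·(00000010000) mod 2 = 0+0+0+0+0+0+0+0+0+0+0 mod 2 = 0
  c[11] = d·G[:,11] = (01000001111)·(00000001000) mod 2 = 0+0+0+0+0+0+0+1+0+0+0 mod 2 = 1
  c[12] = d·G[:,12] = (01000001111)·(00000000100) mod 2 = 0+0+0+0+0+0+0+0+1+0+0 mod 2 = 1
  c[13] = d·G[:,13] = (01000001111)·(00000000010) mod 2 = 0+0+0+0+0+0+0+0+0+1+0 mod 2 = 1
  c[14] = d·G[:,14] = (01000001111)·(00000000001) mod 2 = 0+0+0+0+0+0+0+0+0+0+1 mod 2 = 1
Codeword = 100110000001111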